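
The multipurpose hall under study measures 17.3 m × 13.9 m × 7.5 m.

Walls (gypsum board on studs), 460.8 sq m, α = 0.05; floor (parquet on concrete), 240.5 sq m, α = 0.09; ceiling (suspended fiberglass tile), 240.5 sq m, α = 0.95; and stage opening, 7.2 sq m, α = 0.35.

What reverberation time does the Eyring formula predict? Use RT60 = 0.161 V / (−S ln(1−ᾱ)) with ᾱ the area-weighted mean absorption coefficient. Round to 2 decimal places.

0.89 sec

Total surface area S = 460.8 + 240.5 + 240.5 + 7.2 = 949.0 sq m.
Absorption A = 460.8×0.05 + 240.5×0.09 + 240.5×0.95 + 7.2×0.35 = 275.680 sabins.
ᾱ = 275.680 / 949.0 = 0.2905.
−S·ln(1−ᾱ) = −949.0 × ln(1 − 0.2905) = 325.692.
V = 17.3 × 13.9 × 7.5 = 1803.525 m³.
RT60 = 0.161 × 1803.525 / 325.692 = 0.89 s.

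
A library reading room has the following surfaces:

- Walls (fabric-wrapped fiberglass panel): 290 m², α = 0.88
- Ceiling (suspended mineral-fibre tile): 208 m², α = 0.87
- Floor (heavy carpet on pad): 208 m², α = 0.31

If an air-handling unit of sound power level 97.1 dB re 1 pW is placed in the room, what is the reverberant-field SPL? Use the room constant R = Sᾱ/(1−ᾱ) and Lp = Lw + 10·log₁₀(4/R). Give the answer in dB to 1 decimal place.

A = 500.640 sabins; S = 706.0 m².
ᾱ = 500.640/706.0 = 0.7091; R = Sᾱ/(1−ᾱ) = 500.640/(1−0.7091) = 1721.004 m².
Lp = Lw + 10 log₁₀(4/R) = 97.1 -26.34 = 70.8 dB.

70.8 dB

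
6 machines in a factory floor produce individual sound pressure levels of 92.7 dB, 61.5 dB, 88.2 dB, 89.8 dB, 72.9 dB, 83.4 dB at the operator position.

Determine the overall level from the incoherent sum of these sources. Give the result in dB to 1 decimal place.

95.7 dB

Sum in the linear (power) domain: Σ 10^(Lᵢ/10) = 10^(92.7/10) + 10^(61.5/10) + 10^(88.2/10) + 10^(89.8/10) + 10^(72.9/10) + 10^(83.4/10) = 3.717e+09.
Combined level = 10 log₁₀(3.717e+09) = 95.7 dB.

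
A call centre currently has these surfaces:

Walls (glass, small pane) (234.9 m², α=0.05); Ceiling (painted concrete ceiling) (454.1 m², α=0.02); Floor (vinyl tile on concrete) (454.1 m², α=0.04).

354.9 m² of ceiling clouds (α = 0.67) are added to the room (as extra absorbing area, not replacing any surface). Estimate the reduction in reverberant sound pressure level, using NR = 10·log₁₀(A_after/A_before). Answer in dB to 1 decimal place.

Total absorption A_before = 234.9×0.05 + 454.1×0.02 + 454.1×0.04
  = 11.745 + 9.082 + 18.164 = 38.991 m² sabins.
Added absorption = 354.9 × 0.67 = 237.783 sabins.
A_after = 38.991 + 237.783 = 276.774 sabins.
NR = 10·log₁₀(276.774/38.991) = 8.5 dB.

8.5 dB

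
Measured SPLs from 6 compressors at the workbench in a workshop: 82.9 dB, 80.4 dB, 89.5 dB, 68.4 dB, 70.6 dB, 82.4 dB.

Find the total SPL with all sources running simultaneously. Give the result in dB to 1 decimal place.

91.4 dB

Converting to relative power and adding: 10^(82.9/10) + 10^(80.4/10) + 10^(89.5/10) + 10^(68.4/10) + 10^(70.6/10) + 10^(82.4/10) = 1.388e+09.
L_total = 10·log₁₀(1.388e+09) = 91.4 dB.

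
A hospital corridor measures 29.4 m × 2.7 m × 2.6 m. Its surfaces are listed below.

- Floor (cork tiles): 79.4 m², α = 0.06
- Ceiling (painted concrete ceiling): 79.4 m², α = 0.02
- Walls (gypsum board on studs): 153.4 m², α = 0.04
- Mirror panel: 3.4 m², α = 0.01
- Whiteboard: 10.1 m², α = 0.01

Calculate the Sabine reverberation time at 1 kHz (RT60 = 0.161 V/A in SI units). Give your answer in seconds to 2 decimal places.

Equivalent absorption area: A = 79.4*0.06 + 79.4*0.02 + 153.4*0.04 + 3.4*0.01 + 10.1*0.01 = 12.623 m².
V = 29.4·2.7·2.6 = 206.388 m³.
T = 0.161 V/A = 0.161·206.388/12.623 = 2.63 s.

2.63 seconds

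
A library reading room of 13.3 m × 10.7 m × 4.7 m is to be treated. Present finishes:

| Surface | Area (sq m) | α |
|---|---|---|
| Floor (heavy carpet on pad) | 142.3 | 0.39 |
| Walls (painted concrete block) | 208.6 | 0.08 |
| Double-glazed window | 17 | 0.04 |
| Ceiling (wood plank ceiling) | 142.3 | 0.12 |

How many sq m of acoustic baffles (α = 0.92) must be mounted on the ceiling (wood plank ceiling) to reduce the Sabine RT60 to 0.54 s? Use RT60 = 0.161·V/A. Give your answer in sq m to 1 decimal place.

A₁ = Σ Sᵢαᵢ = 142.3*0.39 + 208.6*0.08 + 17*0.04 + 142.3*0.12 = 89.941 sabins.
V = 668.857 m³. Target absorption A₂ = 0.161 × 668.857 / 0.54 = 199.418 sabins.
ΔA needed = 199.418 − 89.941 = 109.477 sabins.
Each sq m of panel replacing the ceiling (wood plank ceiling) adds (0.92 − 0.12) = 0.80 sabins.
Area = ΔA/Δα = 109.477/0.80 = 136.8 sq m.

136.8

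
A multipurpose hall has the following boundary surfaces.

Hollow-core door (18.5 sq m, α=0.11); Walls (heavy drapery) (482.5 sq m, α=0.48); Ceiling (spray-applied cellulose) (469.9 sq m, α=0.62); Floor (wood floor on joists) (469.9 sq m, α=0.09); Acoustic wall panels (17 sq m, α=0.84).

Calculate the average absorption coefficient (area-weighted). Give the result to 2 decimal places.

S = Σ Sᵢ = 18.5 + 482.5 + 469.9 + 469.9 + 17 = 1457.8 sq m.
Σ(Sᵢαᵢ) = 18.5×0.11 + 482.5×0.48 + 469.9×0.62 + 469.9×0.09 + 17×0.84 = 581.544.
ᾱ = A/S = 0.40.

0.40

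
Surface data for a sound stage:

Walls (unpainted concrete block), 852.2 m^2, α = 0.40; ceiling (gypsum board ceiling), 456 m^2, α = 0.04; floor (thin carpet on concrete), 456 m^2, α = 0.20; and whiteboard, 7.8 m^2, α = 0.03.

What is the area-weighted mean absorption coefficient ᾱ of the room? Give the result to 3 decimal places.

S = Σ Sᵢ = 852.2 + 456 + 456 + 7.8 = 1772.0 m^2.
Σ(Sᵢαᵢ) = 852.2*0.40 + 456*0.04 + 456*0.20 + 7.8*0.03 = 450.554.
ᾱ = A/S = 0.254.

0.254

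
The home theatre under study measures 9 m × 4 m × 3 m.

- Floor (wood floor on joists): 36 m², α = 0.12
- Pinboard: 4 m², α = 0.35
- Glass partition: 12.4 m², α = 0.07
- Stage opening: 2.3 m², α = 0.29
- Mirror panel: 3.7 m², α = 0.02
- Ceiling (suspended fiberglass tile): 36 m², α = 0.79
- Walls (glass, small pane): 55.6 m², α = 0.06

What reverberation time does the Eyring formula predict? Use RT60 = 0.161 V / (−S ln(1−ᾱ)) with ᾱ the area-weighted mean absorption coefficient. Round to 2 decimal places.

Total surface area S = 36 + 4 + 12.4 + 2.3 + 3.7 + 36 + 55.6 = 150.0 m².
Σ(Sᵢαᵢ) = 36·0.12 + 4·0.35 + 12.4·0.07 + 2.3·0.29 + 3.7·0.02 + 36·0.79 + 55.6·0.06 = 39.105.
ᾱ = 39.105 / 150.0 = 0.2607.
Eyring denominator: −S ln(1−ᾱ) = 45.308.
V = 9 × 4 × 3 = 108 m³.
T = 0.161·V/[−S·ln(1−ᾱ)] = 0.161·108/45.308 = 0.38 s.

0.38 s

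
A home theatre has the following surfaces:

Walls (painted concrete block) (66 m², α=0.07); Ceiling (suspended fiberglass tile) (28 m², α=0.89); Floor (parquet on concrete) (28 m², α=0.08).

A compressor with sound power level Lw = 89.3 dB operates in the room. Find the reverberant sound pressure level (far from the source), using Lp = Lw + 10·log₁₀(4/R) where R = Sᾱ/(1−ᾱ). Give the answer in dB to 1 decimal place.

79.0 dB

Σ(Sᵢαᵢ) = 66×0.07 + 28×0.89 + 28×0.08 = 31.780; total area S = 122.0 m².
ᾱ = 0.2605, so room constant R = A/(1−ᾱ) = 42.975 m².
Lp = Lw + 10 log₁₀(4/R) = 89.3 -10.31 = 79.0 dB.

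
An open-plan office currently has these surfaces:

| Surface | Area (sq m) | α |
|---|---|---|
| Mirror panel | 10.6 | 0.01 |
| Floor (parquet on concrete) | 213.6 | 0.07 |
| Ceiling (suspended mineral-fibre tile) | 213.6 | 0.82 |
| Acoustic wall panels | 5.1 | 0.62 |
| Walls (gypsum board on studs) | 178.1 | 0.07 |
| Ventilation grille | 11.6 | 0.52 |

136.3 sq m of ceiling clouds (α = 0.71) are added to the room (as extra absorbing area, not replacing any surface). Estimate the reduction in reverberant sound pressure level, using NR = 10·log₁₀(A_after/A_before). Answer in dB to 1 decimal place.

Equivalent absorption area: A_before = 10.6×0.01 + 213.6×0.07 + 213.6×0.82 + 5.1×0.62 + 178.1×0.07 + 11.6×0.52 = 211.871 sq m.
Added absorption = 136.3 × 0.71 = 96.773 sabins.
New total A_after = 308.644 sabins.
NR = 10·log₁₀(308.644/211.871) = 1.6 dB.

1.6 dB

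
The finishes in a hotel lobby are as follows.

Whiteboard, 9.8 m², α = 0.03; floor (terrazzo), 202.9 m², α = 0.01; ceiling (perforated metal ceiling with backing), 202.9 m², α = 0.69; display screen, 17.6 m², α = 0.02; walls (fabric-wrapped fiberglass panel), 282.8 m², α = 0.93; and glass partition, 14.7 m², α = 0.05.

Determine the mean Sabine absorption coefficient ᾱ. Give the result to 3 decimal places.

0.556

Total surface area S = 730.7 m².
Weighted sum Σ Sα = 406.415.
ᾱ = 406.415 / 730.7 = 0.556.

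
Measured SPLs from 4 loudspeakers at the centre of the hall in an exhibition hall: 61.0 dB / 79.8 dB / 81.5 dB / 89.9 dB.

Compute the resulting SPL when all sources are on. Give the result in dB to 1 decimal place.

90.8 dB

Sum in the linear (power) domain: Σ 10^(Lᵢ/10) = 10^(61.0/10) + 10^(79.8/10) + 10^(81.5/10) + 10^(89.9/10) = 1.215e+09.
Combined level = 10 log₁₀(1.215e+09) = 90.8 dB.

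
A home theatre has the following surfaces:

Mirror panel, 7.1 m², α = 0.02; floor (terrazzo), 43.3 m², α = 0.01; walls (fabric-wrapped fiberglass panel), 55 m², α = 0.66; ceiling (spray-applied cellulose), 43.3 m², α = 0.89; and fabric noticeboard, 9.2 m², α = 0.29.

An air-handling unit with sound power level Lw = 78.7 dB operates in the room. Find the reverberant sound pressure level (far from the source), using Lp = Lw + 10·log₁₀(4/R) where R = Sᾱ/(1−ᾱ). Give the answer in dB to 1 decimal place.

Σ(Sᵢαᵢ) = 7.1·0.02 + 43.3·0.01 + 55·0.66 + 43.3·0.89 + 9.2·0.29 = 78.080; total area S = 157.9 m².
ᾱ = 0.4945, so room constant R = A/(1−ᾱ) = 154.461 m².
Lp = 78.7 + 10·log₁₀(4/154.461) = 78.7 + (-15.87) = 62.8 dB.

62.8 dB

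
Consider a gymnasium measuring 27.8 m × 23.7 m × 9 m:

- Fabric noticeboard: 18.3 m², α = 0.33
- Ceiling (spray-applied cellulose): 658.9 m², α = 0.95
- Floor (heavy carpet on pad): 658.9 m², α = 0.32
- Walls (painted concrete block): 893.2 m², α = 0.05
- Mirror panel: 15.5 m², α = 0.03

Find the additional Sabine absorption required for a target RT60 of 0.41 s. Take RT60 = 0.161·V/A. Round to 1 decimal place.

Summing Sᵢαᵢ: 6.039 + 625.955 + 210.848 + 44.660 + 0.465 → A₁ = 887.967 sabins.
V = 5929.74 m³. Required absorption A₂ = 0.161 × 5929.74 / 0.41 = 2328.508 sabins.
Shortfall: 2328.508 − 887.967 = 1440.5 sabins.

1440.5 sabins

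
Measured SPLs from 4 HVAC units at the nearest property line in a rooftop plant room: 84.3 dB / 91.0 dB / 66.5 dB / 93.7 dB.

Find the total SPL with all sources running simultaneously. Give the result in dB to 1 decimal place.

Σ 10^(Lᵢ/10) = 3.877e+09.
L_total = 10·log₁₀(3.877e+09) = 95.9 dB.

95.9 dB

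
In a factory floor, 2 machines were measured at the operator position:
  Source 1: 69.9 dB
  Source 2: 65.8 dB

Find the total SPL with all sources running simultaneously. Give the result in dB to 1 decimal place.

71.3 dB

Sum in the linear (power) domain: Σ 10^(Lᵢ/10) = 10^(69.9/10) + 10^(65.8/10) = 1.357e+07.
L_total = 10·log₁₀(1.357e+07) = 71.3 dB.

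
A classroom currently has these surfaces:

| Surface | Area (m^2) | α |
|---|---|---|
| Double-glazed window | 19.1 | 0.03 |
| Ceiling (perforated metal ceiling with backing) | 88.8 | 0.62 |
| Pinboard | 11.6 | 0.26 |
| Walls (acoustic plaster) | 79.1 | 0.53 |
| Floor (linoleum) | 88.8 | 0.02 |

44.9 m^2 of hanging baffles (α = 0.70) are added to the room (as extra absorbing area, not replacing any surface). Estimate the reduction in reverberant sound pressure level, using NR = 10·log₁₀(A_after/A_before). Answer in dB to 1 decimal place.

1.2 dB

Equivalent absorption area: A_before = 19.1×0.03 + 88.8×0.62 + 11.6×0.26 + 79.1×0.53 + 88.8×0.02 = 102.344 m^2.
Added absorption = 44.9 × 0.70 = 31.430 sabins.
A_after = 102.344 + 31.430 = 133.774 sabins.
NR = 10·log₁₀(133.774/102.344) = 1.2 dB.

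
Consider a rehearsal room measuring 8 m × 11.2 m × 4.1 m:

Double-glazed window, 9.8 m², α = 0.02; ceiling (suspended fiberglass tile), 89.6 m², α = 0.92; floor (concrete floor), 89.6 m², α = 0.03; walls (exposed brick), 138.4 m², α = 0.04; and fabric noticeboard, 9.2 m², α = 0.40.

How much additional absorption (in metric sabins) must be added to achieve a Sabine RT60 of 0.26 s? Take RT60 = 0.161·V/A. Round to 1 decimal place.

Equivalent absorption area: A₁ = 9.8·0.02 + 89.6·0.92 + 89.6·0.03 + 138.4·0.04 + 9.2·0.40 = 94.532 m².
V = 367.36 m³. Required absorption A₂ = 0.161 × 367.36 / 0.26 = 227.481 sabins.
Shortfall: 227.481 − 94.532 = 132.9 sabins.

132.9 sabins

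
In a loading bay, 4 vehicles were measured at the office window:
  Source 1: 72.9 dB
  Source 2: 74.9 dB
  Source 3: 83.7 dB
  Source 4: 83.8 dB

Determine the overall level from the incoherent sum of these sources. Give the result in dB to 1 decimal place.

87.2 dB

Converting to relative power and adding: 10^(72.9/10) + 10^(74.9/10) + 10^(83.7/10) + 10^(83.8/10) = 5.247e+08.
Combined level = 10 log₁₀(5.247e+08) = 87.2 dB.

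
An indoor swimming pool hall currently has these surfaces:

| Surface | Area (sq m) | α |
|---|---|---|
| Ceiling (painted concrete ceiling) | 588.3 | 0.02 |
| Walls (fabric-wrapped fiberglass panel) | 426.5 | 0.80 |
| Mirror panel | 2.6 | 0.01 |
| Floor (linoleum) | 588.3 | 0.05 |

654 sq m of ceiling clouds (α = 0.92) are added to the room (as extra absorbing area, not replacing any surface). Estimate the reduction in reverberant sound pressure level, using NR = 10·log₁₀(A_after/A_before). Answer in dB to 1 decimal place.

Equivalent absorption area: A_before = 588.3×0.02 + 426.5×0.80 + 2.6×0.01 + 588.3×0.05 = 382.407 sq m.
Added absorption = 654 × 0.92 = 601.680 sabins.
New total A_after = 984.087 sabins.
Reduction = 10 log₁₀(A_after/A_before) = 10 log₁₀(2.5734) = 4.1 dB.

4.1 dB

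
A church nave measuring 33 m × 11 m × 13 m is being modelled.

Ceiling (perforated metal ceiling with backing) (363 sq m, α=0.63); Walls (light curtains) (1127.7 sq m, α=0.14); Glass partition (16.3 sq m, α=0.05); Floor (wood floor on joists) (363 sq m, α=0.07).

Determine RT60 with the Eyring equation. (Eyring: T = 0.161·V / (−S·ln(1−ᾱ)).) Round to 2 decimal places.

1.63 s

S = Σ Sᵢ = 1870.0 sq m.
Σ(Sᵢαᵢ) = 363×0.63 + 1127.7×0.14 + 16.3×0.05 + 363×0.07 = 412.793.
Mean coefficient ᾱ = A/S = 0.2207.
−S·ln(1−ᾱ) = −1870.0 × ln(1 − 0.2207) = 466.302.
V = 33 × 11 × 13 = 4719 m³.
T = 0.161·V/[−S·ln(1−ᾱ)] = 0.161·4719/466.302 = 1.63 s.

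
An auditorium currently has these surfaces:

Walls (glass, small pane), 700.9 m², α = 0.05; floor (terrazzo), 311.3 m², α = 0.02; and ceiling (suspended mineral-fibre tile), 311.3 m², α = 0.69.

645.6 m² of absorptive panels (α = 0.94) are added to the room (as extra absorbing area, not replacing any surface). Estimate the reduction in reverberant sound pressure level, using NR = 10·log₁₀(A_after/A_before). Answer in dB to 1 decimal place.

5.3 dB

Total absorption A_before = 700.9·0.05 + 311.3·0.02 + 311.3·0.69
  = 35.045 + 6.226 + 214.797 = 256.068 m² sabins.
Treatment contributes 645.6·0.94 = 606.864 sabins.
New total A_after = 862.932 sabins.
Reduction = 10 log₁₀(A_after/A_before) = 10 log₁₀(3.3699) = 5.3 dB.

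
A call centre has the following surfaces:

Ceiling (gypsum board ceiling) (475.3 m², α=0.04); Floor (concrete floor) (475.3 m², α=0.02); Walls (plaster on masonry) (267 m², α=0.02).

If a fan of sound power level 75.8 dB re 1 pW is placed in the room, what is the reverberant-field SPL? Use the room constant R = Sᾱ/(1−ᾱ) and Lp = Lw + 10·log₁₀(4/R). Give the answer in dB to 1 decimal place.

66.4 dB

Σ(Sᵢαᵢ) = 475.3·0.04 + 475.3·0.02 + 267·0.02 = 33.858; total area S = 1217.6 m².
ᾱ = 33.858/1217.6 = 0.0278; R = Sᾱ/(1−ᾱ) = 33.858/(1−0.0278) = 34.826 m².
Lp = Lw + 10 log₁₀(4/R) = 75.8 -9.40 = 66.4 dB.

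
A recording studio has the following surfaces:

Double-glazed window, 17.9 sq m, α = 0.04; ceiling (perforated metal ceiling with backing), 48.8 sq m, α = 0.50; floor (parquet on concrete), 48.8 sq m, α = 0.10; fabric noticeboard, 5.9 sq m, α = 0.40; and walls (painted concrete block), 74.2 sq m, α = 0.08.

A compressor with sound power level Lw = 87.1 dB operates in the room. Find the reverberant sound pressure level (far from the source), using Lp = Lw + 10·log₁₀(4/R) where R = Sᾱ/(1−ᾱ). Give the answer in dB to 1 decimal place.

76.3 dB

Σ(Sᵢαᵢ) = 17.9×0.04 + 48.8×0.50 + 48.8×0.10 + 5.9×0.40 + 74.2×0.08 = 38.292; total area S = 195.6 sq m.
ᾱ = 0.1958, so room constant R = A/(1−ᾱ) = 47.615 sq m.
Lp = Lw + 10 log₁₀(4/R) = 87.1 -10.76 = 76.3 dB.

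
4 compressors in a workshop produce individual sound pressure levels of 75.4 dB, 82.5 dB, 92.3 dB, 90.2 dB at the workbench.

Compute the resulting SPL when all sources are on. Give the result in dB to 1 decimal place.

Σ 10^(Lᵢ/10) = 2.958e+09.
L_total = 10·log₁₀(2.958e+09) = 94.7 dB.

94.7 dB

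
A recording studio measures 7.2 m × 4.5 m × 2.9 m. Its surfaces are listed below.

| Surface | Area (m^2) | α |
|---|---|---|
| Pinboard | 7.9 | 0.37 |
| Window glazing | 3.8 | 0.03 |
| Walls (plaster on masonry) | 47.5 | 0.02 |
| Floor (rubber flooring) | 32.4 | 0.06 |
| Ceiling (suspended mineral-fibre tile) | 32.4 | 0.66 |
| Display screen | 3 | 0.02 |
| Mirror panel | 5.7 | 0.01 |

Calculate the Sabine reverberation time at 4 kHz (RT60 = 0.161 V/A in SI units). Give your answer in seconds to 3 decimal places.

0.551 s

Equivalent absorption area: A = 7.9*0.37 + 3.8*0.03 + 47.5*0.02 + 32.4*0.06 + 32.4*0.66 + 3*0.02 + 5.7*0.01 = 27.432 m^2.
Room volume: 93.96 m³.
Sabine: RT60 = 0.161 × 93.96 / 27.432 = 0.551 s.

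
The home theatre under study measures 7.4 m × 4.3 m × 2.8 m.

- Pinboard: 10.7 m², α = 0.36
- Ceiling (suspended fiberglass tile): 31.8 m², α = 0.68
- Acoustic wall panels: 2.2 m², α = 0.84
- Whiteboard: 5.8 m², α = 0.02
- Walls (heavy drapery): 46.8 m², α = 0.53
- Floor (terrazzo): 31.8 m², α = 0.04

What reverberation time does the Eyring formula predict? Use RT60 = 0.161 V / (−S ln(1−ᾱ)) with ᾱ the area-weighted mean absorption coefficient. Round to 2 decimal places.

0.21 sec

S = Σ Sᵢ = 129.1 m².
Absorption A = 10.7×0.36 + 31.8×0.68 + 2.2×0.84 + 5.8×0.02 + 46.8×0.53 + 31.8×0.04 = 53.516 sabins.
Mean coefficient ᾱ = A/S = 0.4145.
Eyring denominator: −S ln(1−ᾱ) = 69.106.
V = 7.4 × 4.3 × 2.8 = 89.096 m³.
T = 0.161·V/[−S·ln(1−ᾱ)] = 0.161·89.096/69.106 = 0.21 s.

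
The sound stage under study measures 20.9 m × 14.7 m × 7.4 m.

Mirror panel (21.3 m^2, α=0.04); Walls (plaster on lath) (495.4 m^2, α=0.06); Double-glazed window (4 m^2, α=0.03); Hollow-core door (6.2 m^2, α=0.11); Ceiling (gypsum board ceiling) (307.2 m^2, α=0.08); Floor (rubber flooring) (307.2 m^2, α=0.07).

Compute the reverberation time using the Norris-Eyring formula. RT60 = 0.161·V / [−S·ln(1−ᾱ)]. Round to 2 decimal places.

Total surface area S = 21.3 + 495.4 + 4 + 6.2 + 307.2 + 307.2 = 1141.3 m^2.
Σ(Sᵢαᵢ) = 21.3×0.04 + 495.4×0.06 + 4×0.03 + 6.2×0.11 + 307.2×0.08 + 307.2×0.07 = 77.458.
ᾱ = 77.458 / 1141.3 = 0.0679.
Eyring denominator: −S ln(1−ᾱ) = 80.251.
V = 20.9 × 14.7 × 7.4 = 2273.502 m³.
T = 0.161·V/[−S·ln(1−ᾱ)] = 0.161·2273.502/80.251 = 4.56 s.

4.56 sec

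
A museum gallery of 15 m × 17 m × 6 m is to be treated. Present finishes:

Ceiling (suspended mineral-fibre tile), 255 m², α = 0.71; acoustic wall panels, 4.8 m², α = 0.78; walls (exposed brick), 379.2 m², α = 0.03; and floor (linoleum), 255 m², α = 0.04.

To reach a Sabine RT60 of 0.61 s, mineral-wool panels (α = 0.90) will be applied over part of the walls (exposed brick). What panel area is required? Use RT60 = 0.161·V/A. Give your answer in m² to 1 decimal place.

227.0

Total absorption A₁ = 255*0.71 + 4.8*0.78 + 379.2*0.03 + 255*0.04
  = 181.050 + 3.744 + 11.376 + 10.200 = 206.370 m² sabins.
V = 1530 m³. Target absorption A₂ = 0.161 × 1530 / 0.61 = 403.820 sabins.
Absorption to add: 403.820 − 206.370 = 197.450 sabins.
Net gain per m²: Δα = 0.90 − 0.03 = 0.87.
Area = ΔA/Δα = 197.450/0.87 = 227.0 m².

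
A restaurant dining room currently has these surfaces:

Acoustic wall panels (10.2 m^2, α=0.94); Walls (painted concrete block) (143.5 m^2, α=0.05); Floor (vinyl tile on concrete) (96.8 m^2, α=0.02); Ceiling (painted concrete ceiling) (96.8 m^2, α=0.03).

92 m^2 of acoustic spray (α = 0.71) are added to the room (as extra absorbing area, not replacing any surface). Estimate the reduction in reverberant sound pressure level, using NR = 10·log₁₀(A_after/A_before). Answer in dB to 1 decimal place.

Equivalent absorption area: A_before = 10.2×0.94 + 143.5×0.05 + 96.8×0.02 + 96.8×0.03 = 21.603 m^2.
Added absorption = 92 × 0.71 = 65.320 sabins.
New total A_after = 86.923 sabins.
NR = 10·log₁₀(86.923/21.603) = 6.0 dB.

6.0 dB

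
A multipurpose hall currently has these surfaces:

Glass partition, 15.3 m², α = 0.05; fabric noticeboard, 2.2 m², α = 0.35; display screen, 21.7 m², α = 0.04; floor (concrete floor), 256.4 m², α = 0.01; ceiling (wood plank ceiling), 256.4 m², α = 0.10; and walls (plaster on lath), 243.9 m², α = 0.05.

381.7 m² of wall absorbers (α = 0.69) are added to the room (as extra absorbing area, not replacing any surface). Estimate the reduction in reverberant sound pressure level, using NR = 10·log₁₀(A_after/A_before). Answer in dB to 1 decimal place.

Summing Sᵢαᵢ: 0.765 + 0.770 + 0.868 + 2.564 + 25.640 + 12.195 → A_before = 42.802 sabins.
Treatment contributes 381.7·0.69 = 263.373 sabins.
New total A_after = 306.175 sabins.
NR = 10·log₁₀(306.175/42.802) = 8.5 dB.

8.5 dB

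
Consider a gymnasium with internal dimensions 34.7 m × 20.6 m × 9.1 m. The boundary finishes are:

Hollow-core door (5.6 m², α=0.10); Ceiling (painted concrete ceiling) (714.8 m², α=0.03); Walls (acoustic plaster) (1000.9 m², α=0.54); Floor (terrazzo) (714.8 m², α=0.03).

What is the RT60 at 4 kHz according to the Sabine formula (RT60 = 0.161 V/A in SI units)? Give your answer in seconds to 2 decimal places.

1.79 seconds

A = Σ Sᵢαᵢ = 5.6·0.10 + 714.8·0.03 + 1000.9·0.54 + 714.8·0.03 = 583.934 sabins.
V = 34.7·20.6·9.1 = 6504.862 m³.
Sabine: RT60 = 0.161 × 6504.862 / 583.934 = 1.79 s.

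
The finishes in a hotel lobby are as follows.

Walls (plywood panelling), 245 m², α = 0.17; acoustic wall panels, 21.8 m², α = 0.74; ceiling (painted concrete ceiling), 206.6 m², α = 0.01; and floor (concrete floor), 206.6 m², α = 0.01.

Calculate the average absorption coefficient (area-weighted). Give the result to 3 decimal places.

0.091

S = Σ Sᵢ = 245 + 21.8 + 206.6 + 206.6 = 680.0 m².
Σ(Sᵢαᵢ) = 245*0.17 + 21.8*0.74 + 206.6*0.01 + 206.6*0.01 = 61.914.
ᾱ = 61.914 / 680.0 = 0.091.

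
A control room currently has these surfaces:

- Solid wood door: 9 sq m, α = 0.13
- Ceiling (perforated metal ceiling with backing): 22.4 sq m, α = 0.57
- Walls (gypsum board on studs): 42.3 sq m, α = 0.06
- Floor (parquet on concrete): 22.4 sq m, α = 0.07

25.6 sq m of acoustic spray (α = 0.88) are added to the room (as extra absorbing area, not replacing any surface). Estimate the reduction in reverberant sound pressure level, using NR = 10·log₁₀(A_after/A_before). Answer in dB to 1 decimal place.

Total absorption A_before = 9*0.13 + 22.4*0.57 + 42.3*0.06 + 22.4*0.07
  = 1.170 + 12.768 + 2.538 + 1.568 = 18.044 sq m sabins.
Treatment contributes 25.6·0.88 = 22.528 sabins.
New total A_after = 40.572 sabins.
NR = 10·log₁₀(40.572/18.044) = 3.5 dB.

3.5 dB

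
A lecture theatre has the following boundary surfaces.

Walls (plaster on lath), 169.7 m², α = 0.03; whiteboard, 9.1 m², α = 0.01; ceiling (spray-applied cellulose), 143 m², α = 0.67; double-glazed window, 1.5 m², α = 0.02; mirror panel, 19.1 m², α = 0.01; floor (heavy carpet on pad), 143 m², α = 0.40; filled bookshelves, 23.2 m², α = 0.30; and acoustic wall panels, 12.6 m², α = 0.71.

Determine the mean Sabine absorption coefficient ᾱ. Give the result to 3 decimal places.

0.334

Total surface area S = 521.2 m².
Weighted sum Σ Sα = 174.319.
ᾱ = A/S = 0.334.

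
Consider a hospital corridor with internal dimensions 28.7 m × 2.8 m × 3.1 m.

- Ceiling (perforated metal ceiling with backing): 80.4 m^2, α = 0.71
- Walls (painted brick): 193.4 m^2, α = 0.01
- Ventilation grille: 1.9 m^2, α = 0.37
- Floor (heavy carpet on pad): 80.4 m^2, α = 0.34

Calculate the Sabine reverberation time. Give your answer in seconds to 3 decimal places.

0.461 s

Equivalent absorption area: A = 80.4*0.71 + 193.4*0.01 + 1.9*0.37 + 80.4*0.34 = 87.057 m^2.
V = 28.7·2.8·3.1 = 249.116 m³.
Sabine: RT60 = 0.161 × 249.116 / 87.057 = 0.461 s.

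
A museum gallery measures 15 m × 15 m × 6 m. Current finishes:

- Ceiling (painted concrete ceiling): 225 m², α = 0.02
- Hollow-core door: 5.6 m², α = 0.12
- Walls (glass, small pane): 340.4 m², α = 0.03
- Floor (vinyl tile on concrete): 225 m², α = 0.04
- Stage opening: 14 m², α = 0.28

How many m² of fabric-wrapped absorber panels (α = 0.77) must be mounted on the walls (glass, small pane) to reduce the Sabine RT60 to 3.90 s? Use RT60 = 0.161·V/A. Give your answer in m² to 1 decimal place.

Equivalent absorption area: A₁ = 225*0.02 + 5.6*0.12 + 340.4*0.03 + 225*0.04 + 14*0.28 = 28.304 m².
V = 1350 m³. Target absorption A₂ = 0.161 × 1350 / 3.90 = 55.731 sabins.
ΔA needed = 55.731 − 28.304 = 27.427 sabins.
Net gain per m²: Δα = 0.77 − 0.03 = 0.74.
Panel area = 27.427 / 0.74 = 37.1 m².

37.1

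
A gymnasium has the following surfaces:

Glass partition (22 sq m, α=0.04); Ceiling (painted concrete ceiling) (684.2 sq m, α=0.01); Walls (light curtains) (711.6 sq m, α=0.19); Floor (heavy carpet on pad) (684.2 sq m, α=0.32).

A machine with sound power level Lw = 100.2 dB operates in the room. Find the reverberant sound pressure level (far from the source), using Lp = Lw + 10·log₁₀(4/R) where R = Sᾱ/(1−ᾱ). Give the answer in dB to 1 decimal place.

79.8 dB

A = 361.870 sabins; S = 2102.0 sq m.
ᾱ = 361.870/2102.0 = 0.1722; R = Sᾱ/(1−ᾱ) = 361.870/(1−0.1722) = 437.147 sq m.
Lp = Lw + 10 log₁₀(4/R) = 100.2 -20.39 = 79.8 dB.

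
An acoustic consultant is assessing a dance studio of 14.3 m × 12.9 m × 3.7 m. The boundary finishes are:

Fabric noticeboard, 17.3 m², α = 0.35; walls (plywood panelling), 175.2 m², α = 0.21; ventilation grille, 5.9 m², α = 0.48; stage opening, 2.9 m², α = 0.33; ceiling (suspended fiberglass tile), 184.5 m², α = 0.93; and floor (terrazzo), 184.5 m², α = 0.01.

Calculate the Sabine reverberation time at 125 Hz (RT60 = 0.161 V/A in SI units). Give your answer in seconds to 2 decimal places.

Equivalent absorption area: A = 17.3×0.35 + 175.2×0.21 + 5.9×0.48 + 2.9×0.33 + 184.5×0.93 + 184.5×0.01 = 220.066 m².
V = 14.3·12.9·3.7 = 682.539 m³.
RT60 = 0.161 · V / A = 0.161 × 682.539 / 220.066 = 0.50 s.

0.50 seconds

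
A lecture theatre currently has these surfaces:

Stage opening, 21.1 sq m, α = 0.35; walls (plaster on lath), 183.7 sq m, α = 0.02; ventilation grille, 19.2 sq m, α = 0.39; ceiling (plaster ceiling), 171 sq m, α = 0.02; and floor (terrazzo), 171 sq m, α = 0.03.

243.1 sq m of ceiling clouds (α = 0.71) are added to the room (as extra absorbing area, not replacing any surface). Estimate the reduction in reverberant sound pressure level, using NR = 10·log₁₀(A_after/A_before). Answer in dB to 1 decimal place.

8.7 dB

Total absorption A_before = 21.1·0.35 + 183.7·0.02 + 19.2·0.39 + 171·0.02 + 171·0.03
  = 7.385 + 3.674 + 7.488 + 3.420 + 5.130 = 27.097 sq m sabins.
Added absorption = 243.1 × 0.71 = 172.601 sabins.
New total A_after = 199.698 sabins.
NR = 10·log₁₀(199.698/27.097) = 8.7 dB.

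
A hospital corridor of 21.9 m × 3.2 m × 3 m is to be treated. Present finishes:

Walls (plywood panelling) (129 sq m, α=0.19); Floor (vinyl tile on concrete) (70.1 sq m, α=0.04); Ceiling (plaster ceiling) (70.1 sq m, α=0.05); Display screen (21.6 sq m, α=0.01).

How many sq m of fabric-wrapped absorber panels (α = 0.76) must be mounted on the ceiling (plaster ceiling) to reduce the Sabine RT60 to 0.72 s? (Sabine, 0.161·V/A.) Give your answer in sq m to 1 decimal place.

Equivalent absorption area: A₁ = 129*0.19 + 70.1*0.04 + 70.1*0.05 + 21.6*0.01 = 31.035 sq m.
Required A₂ = 0.161·210.24/0.72 = 47.012 sabins.
Absorption to add: 47.012 − 31.035 = 15.977 sabins.
Net gain per sq m: Δα = 0.76 − 0.05 = 0.71.
Panel area = 15.977 / 0.71 = 22.5 sq m.

22.5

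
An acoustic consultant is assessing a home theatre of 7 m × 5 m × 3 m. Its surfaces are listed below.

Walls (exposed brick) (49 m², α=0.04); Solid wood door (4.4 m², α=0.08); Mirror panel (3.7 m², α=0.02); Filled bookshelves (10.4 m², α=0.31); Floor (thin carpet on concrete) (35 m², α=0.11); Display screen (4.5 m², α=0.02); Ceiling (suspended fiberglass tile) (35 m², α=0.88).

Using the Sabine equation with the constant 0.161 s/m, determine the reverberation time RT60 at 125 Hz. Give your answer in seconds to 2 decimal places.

0.42 s

A = Σ Sᵢαᵢ = 49·0.04 + 4.4·0.08 + 3.7·0.02 + 10.4·0.31 + 35·0.11 + 4.5·0.02 + 35·0.88 = 40.350 sabins.
Room volume: 105 m³.
Sabine: RT60 = 0.161 × 105 / 40.350 = 0.42 s.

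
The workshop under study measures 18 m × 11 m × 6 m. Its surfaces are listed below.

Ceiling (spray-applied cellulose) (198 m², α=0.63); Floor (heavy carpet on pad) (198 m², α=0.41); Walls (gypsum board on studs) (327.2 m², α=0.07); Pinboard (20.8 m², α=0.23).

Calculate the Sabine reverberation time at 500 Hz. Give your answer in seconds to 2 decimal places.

Equivalent absorption area: A = 198*0.63 + 198*0.41 + 327.2*0.07 + 20.8*0.23 = 233.608 m².
V = 18·11·6 = 1188 m³.
T = 0.161 V/A = 0.161·1188/233.608 = 0.82 s.

0.82 s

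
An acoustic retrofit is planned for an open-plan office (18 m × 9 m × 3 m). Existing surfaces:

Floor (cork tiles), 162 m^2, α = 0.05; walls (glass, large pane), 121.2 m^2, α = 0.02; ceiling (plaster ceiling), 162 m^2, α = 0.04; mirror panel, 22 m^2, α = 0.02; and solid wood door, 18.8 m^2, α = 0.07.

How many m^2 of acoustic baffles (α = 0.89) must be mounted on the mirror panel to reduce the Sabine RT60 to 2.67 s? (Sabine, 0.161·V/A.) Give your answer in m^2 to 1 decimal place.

12.1

Summing Sᵢαᵢ: 8.100 + 2.424 + 6.480 + 0.440 + 1.316 → A₁ = 18.760 sabins.
Required A₂ = 0.161·486/2.67 = 29.306 sabins.
ΔA needed = 29.306 − 18.760 = 10.546 sabins.
Each m^2 of panel replacing the mirror panel adds (0.89 − 0.02) = 0.87 sabins.
Panel area = 10.546 / 0.87 = 12.1 m^2.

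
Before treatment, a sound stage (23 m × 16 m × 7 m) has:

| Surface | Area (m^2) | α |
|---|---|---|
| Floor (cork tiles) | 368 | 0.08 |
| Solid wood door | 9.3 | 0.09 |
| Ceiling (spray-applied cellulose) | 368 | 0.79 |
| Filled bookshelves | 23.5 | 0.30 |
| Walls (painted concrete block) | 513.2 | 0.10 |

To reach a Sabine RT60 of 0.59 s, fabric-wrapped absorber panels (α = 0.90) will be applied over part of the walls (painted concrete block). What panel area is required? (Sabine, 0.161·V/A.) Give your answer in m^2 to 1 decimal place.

Summing Sᵢαᵢ: 29.440 + 0.837 + 290.720 + 7.050 + 51.320 → A₁ = 379.367 sabins.
Required A₂ = 0.161·2576/0.59 = 702.942 sabins.
Absorption to add: 702.942 − 379.367 = 323.575 sabins.
Each m^2 of panel replacing the walls (painted concrete block) adds (0.90 − 0.10) = 0.80 sabins.
Panel area = 323.575 / 0.80 = 404.5 m^2.

404.5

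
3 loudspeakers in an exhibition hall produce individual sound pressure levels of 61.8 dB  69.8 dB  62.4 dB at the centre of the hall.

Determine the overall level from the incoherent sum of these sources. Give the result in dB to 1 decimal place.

Σ 10^(Lᵢ/10) = 1.28e+07.
L_total = 10·log₁₀(1.28e+07) = 71.1 dB.

71.1 dB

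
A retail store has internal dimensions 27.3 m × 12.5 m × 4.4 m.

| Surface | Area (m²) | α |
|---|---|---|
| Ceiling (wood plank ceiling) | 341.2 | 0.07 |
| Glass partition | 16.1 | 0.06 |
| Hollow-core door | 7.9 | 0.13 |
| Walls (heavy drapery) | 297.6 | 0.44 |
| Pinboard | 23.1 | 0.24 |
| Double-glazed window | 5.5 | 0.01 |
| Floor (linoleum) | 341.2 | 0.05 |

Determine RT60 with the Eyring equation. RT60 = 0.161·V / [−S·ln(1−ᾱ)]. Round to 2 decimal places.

1.23 sec

Total surface area S = 341.2 + 16.1 + 7.9 + 297.6 + 23.1 + 5.5 + 341.2 = 1032.6 m².
Absorption A = 341.2×0.07 + 16.1×0.06 + 7.9×0.13 + 297.6×0.44 + 23.1×0.24 + 5.5×0.01 + 341.2×0.05 = 179.480 sabins.
Mean coefficient ᾱ = A/S = 0.1738.
Eyring denominator: −S ln(1−ᾱ) = 197.142.
V = 27.3 × 12.5 × 4.4 = 1501.5 m³.
T = 0.161·V/[−S·ln(1−ᾱ)] = 0.161·1501.5/197.142 = 1.23 s.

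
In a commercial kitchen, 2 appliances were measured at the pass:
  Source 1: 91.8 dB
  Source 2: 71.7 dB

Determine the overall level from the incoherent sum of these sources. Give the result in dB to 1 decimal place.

91.8 dB

Converting to relative power and adding: 10^(91.8/10) + 10^(71.7/10) = 1.528e+09.
L_total = 10·log₁₀(1.528e+09) = 91.8 dB.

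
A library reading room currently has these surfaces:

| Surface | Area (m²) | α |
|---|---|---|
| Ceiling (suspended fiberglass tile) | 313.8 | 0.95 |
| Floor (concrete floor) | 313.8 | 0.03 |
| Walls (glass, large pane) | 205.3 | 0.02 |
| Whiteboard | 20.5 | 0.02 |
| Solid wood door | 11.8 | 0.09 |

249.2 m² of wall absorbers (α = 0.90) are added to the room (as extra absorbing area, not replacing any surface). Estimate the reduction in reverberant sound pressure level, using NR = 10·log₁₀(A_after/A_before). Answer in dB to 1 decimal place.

2.3 dB

Total absorption A_before = 313.8·0.95 + 313.8·0.03 + 205.3·0.02 + 20.5·0.02 + 11.8·0.09
  = 298.110 + 9.414 + 4.106 + 0.410 + 1.062 = 313.102 m² sabins.
Treatment contributes 249.2·0.90 = 224.280 sabins.
New total A_after = 537.382 sabins.
Reduction = 10 log₁₀(A_after/A_before) = 10 log₁₀(1.7163) = 2.3 dB.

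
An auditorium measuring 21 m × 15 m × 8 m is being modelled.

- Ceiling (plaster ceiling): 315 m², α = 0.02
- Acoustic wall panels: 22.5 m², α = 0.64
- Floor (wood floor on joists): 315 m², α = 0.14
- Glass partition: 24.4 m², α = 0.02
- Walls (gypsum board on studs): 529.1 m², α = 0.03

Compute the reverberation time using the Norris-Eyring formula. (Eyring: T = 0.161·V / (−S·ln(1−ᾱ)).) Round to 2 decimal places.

4.83 sec

Total surface area S = 315 + 22.5 + 315 + 24.4 + 529.1 = 1206.0 m².
Σ(Sᵢαᵢ) = 315·0.02 + 22.5·0.64 + 315·0.14 + 24.4·0.02 + 529.1·0.03 = 81.161.
ᾱ = 81.161 / 1206.0 = 0.0673.
−S·ln(1−ᾱ) = −1206.0 × ln(1 − 0.0673) = 84.024.
V = 21 × 15 × 8 = 2520 m³.
RT60 = 0.161 × 2520 / 84.024 = 4.83 s.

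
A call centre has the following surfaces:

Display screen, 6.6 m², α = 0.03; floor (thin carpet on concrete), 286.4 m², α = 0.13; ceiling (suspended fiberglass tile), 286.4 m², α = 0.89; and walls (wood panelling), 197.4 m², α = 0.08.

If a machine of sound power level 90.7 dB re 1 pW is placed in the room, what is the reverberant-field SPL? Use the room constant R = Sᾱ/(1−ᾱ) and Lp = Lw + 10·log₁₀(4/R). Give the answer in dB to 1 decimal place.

69.6 dB

A = 308.118 sabins; S = 776.8 m².
ᾱ = 0.3967, so room constant R = A/(1−ᾱ) = 510.721 m².
Lp = Lw + 10 log₁₀(4/R) = 90.7 -21.06 = 69.6 dB.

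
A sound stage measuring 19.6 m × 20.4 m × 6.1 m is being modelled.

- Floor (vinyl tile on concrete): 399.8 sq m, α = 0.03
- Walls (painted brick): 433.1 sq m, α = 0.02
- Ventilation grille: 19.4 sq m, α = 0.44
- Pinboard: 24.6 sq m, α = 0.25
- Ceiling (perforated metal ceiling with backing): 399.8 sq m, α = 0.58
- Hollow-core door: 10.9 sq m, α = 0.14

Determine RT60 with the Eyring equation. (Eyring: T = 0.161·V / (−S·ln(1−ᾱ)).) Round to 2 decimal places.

1.30 s

Total surface area S = 399.8 + 433.1 + 19.4 + 24.6 + 399.8 + 10.9 = 1287.6 sq m.
Σ(Sᵢαᵢ) = 399.8·0.03 + 433.1·0.02 + 19.4·0.44 + 24.6·0.25 + 399.8·0.58 + 10.9·0.14 = 268.752.
Mean coefficient ᾱ = A/S = 0.2087.
Eyring denominator: −S ln(1−ᾱ) = 301.399.
V = 19.6 × 20.4 × 6.1 = 2439.024 m³.
RT60 = 0.161 × 2439.024 / 301.399 = 1.30 s.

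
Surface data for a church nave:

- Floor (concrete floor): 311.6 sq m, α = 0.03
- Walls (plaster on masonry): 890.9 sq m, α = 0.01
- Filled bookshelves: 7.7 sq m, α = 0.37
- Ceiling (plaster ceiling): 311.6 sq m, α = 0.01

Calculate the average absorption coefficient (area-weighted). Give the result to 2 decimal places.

Total surface area S = 1521.8 sq m.
A = 311.6×0.03 + 890.9×0.01 + 7.7×0.37 + 311.6×0.01 = 24.222 sabins.
ᾱ = A/S = 0.02.

0.02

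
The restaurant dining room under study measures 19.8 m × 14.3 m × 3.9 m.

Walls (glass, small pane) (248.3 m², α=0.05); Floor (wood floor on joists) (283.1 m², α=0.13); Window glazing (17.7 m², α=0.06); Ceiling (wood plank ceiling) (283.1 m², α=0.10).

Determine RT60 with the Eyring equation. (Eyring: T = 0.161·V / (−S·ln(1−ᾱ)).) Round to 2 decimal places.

S = Σ Sᵢ = 832.2 m².
Σ(Sᵢαᵢ) = 248.3·0.05 + 283.1·0.13 + 17.7·0.06 + 283.1·0.10 = 78.590.
Mean coefficient ᾱ = A/S = 0.0944.
Eyring denominator: −S ln(1−ᾱ) = 82.519.
V = 19.8 × 14.3 × 3.9 = 1104.246 m³.
RT60 = 0.161 × 1104.246 / 82.519 = 2.15 s.

2.15 s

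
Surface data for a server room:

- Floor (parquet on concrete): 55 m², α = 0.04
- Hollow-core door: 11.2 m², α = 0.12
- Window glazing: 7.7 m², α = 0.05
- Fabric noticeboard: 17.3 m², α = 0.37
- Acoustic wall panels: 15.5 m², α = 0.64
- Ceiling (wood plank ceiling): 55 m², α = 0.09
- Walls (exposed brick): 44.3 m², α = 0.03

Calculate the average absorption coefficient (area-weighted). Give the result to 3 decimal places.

0.129

S = Σ Sᵢ = 55 + 11.2 + 7.7 + 17.3 + 15.5 + 55 + 44.3 = 206.0 m².
A = 55·0.04 + 11.2·0.12 + 7.7·0.05 + 17.3·0.37 + 15.5·0.64 + 55·0.09 + 44.3·0.03 = 26.529 sabins.
ᾱ = 26.529 / 206.0 = 0.129.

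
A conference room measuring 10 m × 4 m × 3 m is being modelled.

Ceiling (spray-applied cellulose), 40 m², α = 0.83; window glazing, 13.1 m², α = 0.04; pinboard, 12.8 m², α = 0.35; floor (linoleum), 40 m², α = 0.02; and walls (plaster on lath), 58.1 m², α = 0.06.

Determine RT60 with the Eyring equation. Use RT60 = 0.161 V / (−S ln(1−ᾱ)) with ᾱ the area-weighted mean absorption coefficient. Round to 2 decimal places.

S = Σ Sᵢ = 164.0 m².
Absorption A = 40·0.83 + 13.1·0.04 + 12.8·0.35 + 40·0.02 + 58.1·0.06 = 42.490 sabins.
ᾱ = 42.490 / 164.0 = 0.2591.
−S·ln(1−ᾱ) = −164.0 × ln(1 − 0.2591) = 49.182.
V = 10 × 4 × 3 = 120 m³.
T = 0.161·V/[−S·ln(1−ᾱ)] = 0.161·120/49.182 = 0.39 s.

0.39 s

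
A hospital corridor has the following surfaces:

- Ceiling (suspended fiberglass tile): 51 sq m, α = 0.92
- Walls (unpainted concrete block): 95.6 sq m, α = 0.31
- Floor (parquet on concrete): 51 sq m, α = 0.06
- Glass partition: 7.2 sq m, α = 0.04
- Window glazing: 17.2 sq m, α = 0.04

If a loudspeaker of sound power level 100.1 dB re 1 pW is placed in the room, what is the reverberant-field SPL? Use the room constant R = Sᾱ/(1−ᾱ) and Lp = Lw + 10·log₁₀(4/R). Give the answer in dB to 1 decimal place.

85.1 dB

Σ(Sᵢαᵢ) = 51·0.92 + 95.6·0.31 + 51·0.06 + 7.2·0.04 + 17.2·0.04 = 80.592; total area S = 222.0 sq m.
ᾱ = 80.592/222.0 = 0.3630; R = Sᾱ/(1−ᾱ) = 80.592/(1−0.3630) = 126.518 sq m.
Lp = 100.1 + 10·log₁₀(4/126.518) = 100.1 + (-15.00) = 85.1 dB.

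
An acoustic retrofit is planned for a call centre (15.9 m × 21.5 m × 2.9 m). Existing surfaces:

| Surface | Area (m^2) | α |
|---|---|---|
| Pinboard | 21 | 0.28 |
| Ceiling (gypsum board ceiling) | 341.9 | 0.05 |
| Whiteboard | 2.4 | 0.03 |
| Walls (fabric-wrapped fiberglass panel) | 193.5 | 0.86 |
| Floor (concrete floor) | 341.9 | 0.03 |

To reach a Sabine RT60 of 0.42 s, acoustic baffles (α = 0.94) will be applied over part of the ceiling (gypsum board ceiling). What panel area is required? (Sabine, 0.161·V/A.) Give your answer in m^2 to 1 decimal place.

202.6

Equivalent absorption area: A₁ = 21·0.28 + 341.9·0.05 + 2.4·0.03 + 193.5·0.86 + 341.9·0.03 = 199.714 m^2.
Required A₂ = 0.161·991.365/0.42 = 380.023 sabins.
Absorption to add: 380.023 − 199.714 = 180.309 sabins.
Net gain per m^2: Δα = 0.94 − 0.05 = 0.89.
Area = ΔA/Δα = 180.309/0.89 = 202.6 m^2.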